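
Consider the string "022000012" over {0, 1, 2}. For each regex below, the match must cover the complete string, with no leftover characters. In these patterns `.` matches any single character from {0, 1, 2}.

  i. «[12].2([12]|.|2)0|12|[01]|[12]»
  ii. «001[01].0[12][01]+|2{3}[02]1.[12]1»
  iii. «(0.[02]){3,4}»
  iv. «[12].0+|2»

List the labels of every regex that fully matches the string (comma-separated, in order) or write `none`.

iii

i → no match
ii → no match
iii → match
iv → no match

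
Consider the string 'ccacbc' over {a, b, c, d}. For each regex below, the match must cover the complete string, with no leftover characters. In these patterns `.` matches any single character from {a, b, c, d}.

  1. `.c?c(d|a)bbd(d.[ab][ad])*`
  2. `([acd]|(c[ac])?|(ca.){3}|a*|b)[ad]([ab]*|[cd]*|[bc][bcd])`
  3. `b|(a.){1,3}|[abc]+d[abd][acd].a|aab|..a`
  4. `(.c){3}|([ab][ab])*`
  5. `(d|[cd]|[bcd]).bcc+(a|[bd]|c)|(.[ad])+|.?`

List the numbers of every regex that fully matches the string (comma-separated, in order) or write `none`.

4

1 → no match
2 → no match
3 → no match
4 → match
5 → no match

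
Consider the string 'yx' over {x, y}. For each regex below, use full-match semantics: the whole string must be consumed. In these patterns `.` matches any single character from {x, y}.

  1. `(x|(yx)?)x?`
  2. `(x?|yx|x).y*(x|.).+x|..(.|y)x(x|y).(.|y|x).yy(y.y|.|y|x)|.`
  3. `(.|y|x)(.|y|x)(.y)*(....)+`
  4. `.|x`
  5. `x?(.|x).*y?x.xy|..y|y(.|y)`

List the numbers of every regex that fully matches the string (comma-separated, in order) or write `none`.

1, 5

1 → match
2 → no match
3 → no match
4 → no match
5 → match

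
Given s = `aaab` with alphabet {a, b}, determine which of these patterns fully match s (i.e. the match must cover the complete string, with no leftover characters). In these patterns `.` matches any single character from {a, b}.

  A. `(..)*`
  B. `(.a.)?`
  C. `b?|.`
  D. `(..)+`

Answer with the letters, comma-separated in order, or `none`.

A → match
B → no match
C → no match
D → match

A, D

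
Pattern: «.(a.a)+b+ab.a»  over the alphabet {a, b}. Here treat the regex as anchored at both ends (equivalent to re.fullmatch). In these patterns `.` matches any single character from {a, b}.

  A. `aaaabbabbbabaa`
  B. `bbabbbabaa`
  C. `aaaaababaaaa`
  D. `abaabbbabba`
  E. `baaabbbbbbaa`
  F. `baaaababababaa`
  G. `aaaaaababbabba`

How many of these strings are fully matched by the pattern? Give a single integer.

A → no match
B → no match
C → no match
D → no match
E → no match
F → no match
G → no match
Total matched: 0

0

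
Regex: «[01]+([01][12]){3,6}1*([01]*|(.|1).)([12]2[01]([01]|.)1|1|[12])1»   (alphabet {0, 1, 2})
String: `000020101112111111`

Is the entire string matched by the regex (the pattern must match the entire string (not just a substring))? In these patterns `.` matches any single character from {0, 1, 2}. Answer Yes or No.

No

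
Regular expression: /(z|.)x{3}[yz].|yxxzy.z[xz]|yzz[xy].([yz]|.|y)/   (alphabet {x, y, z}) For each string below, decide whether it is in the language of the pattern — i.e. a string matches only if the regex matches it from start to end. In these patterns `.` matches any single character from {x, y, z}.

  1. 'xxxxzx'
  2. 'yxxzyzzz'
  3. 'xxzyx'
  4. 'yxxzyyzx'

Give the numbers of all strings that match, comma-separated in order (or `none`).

1 → match
2 → match
3 → no match
4 → match

1, 2, 4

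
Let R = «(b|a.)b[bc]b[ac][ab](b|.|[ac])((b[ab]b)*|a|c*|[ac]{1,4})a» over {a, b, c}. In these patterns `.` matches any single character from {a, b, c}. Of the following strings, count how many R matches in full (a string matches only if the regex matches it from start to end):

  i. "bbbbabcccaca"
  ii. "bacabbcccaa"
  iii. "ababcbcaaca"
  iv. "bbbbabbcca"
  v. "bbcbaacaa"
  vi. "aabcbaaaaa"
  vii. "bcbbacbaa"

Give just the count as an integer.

i → match
ii → no match
iii → no match
iv → match
v → match
vi → match
vii → no match
Total matched: 4

4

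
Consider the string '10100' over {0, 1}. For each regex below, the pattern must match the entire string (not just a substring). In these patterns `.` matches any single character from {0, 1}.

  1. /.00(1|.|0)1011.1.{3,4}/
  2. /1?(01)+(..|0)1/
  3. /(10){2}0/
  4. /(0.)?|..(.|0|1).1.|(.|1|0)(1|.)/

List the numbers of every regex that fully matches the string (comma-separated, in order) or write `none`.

3

1 → no match
2 → no match — must end with '1'
3 → match
4 → no match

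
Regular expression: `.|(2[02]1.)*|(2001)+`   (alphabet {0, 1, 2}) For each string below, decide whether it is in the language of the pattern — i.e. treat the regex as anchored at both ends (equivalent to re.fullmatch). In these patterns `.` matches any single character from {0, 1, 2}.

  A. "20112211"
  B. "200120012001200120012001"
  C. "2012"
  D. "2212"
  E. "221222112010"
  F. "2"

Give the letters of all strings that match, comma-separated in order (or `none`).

A → match
B → match
C → match
D → match
E → match
F → match

A, B, C, D, E, F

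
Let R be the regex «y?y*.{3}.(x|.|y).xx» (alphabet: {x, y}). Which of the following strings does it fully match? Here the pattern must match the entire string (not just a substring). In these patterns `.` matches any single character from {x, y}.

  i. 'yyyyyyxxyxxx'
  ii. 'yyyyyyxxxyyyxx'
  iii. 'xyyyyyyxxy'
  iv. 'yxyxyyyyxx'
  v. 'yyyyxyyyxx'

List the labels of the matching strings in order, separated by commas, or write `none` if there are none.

i → match
ii → match
iii → no match — must end with 'xx'
iv → no match
v → match

i, ii, v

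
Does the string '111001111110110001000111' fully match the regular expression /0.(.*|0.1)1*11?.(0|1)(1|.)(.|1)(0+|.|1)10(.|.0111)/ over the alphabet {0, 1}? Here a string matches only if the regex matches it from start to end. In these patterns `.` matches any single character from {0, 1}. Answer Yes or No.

No

Every match must start with '0', but '111001111110110001000111' does not.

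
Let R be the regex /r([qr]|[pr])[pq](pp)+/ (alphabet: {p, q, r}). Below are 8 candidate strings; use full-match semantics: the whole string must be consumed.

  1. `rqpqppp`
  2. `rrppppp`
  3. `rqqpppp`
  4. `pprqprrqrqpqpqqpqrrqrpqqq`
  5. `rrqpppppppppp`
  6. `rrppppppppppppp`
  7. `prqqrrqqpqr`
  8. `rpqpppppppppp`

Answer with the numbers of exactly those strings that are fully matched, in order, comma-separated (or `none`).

2, 3, 5, 6, 8

1 → no match
2 → match
3 → match
4 → no match — must start with `r`
5 → match
6 → match
7 → no match — must start with `r`
8 → match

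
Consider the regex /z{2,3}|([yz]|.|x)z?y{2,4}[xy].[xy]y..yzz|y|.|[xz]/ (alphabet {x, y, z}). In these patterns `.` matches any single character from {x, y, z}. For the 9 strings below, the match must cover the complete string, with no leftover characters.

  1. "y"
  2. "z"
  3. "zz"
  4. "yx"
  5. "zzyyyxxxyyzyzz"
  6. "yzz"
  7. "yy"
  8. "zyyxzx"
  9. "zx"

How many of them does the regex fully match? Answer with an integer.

1 → match
2 → match
3 → match
4 → no match
5 → match
6 → no match
7 → no match
8 → no match
9 → no match
Total matched: 4

4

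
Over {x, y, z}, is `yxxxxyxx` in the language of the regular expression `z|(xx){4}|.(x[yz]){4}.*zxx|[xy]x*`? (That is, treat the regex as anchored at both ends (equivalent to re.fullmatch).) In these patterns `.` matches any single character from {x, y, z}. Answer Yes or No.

No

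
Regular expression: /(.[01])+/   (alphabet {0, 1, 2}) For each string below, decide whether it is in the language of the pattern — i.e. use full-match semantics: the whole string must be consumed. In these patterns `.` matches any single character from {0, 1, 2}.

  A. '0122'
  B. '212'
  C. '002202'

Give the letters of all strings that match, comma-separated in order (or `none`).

none

A → no match
B → no match
C → no match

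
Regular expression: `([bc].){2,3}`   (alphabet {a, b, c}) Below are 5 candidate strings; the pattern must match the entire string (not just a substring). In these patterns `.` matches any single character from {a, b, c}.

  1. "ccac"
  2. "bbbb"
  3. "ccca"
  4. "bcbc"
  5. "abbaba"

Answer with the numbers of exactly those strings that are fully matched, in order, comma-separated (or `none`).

1 → no match
2 → match
3 → match
4 → match
5 → no match

2, 3, 4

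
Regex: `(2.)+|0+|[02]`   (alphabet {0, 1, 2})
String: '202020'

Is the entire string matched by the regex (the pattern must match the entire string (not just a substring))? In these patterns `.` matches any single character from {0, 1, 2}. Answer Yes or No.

Yes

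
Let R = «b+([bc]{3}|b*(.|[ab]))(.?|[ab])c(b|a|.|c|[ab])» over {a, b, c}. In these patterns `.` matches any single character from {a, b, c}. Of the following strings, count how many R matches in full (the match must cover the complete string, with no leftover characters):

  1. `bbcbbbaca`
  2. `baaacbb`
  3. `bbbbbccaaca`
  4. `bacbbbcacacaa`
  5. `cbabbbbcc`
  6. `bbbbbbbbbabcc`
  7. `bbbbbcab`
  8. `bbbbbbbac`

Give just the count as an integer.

1

1. `bbcbbbaca` → no match
2. `baaacbb` → no match
3. `bbbbbccaaca` → no match
4 → no match
5. `cbabbbbcc` → no match — must start with `b`
6 → match
7. `bbbbbcab` → no match
8. `bbbbbbbac` → no match
Total matched: 1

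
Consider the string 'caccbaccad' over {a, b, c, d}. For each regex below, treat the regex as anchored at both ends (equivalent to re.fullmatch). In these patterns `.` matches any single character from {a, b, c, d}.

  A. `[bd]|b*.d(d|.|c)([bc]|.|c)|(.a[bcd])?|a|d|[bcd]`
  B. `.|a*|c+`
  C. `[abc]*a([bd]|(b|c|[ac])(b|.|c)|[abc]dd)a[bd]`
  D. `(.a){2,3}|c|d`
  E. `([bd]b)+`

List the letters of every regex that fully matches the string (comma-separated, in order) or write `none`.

C

A → no match
B → no match
C → match
D → no match
E → no match — must end with 'b'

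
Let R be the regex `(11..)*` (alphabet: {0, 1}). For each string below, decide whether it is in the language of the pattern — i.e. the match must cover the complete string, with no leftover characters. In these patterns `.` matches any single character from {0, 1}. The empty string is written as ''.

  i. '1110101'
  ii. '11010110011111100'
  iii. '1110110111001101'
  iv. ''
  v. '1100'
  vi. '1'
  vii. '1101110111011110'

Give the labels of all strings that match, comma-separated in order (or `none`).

i → no match
ii → no match
iii → match
iv → match
v → match
vi → no match
vii → match

iii, iv, v, vii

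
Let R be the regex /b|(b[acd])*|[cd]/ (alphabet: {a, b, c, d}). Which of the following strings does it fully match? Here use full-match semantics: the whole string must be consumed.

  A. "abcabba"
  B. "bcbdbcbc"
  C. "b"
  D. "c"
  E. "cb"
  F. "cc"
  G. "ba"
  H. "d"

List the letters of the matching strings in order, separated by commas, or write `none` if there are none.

A → no match
B → match
C → match
D → match
E → no match
F → no match
G → match
H → match

B, C, D, G, H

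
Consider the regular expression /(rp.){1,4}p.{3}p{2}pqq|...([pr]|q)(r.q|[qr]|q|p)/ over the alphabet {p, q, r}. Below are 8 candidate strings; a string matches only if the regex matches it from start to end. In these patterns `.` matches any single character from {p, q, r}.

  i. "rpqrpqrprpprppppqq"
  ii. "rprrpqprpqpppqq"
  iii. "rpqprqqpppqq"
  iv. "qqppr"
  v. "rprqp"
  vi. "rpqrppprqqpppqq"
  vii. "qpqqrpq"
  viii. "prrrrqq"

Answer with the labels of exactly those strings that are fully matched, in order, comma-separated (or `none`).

i → match
ii → match
iii → match
iv → match
v → match
vi → match
vii → match
viii → match

i, ii, iii, iv, v, vi, vii, viii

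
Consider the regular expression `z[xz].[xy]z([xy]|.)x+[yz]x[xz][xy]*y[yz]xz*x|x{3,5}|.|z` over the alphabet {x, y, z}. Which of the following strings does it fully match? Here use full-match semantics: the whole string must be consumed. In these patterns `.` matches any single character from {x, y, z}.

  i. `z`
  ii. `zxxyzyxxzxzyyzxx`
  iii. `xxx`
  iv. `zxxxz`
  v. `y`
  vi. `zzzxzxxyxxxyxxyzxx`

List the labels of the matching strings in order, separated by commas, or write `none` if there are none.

i → match
ii → match
iii → match
iv → no match
v → match
vi → match

i, ii, iii, v, vi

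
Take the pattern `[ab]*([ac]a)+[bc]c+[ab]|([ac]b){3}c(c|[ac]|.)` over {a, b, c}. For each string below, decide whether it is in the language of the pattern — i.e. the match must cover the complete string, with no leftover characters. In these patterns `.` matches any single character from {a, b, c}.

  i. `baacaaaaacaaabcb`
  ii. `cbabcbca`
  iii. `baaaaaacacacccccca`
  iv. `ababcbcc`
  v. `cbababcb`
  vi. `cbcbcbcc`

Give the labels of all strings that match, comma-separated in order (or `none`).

i → match
ii → match
iii → match
iv → match
v → match
vi → match

i, ii, iii, iv, v, vi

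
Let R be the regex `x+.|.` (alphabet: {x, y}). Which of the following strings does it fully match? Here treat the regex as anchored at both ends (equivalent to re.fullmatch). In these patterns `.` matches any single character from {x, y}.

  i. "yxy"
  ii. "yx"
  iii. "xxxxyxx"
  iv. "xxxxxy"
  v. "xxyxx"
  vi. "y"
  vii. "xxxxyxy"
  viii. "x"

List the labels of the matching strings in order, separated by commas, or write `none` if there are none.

iv, vi, viii

i → no match
ii → no match
iii → no match
iv → match
v → no match
vi → match
vii → no match
viii → match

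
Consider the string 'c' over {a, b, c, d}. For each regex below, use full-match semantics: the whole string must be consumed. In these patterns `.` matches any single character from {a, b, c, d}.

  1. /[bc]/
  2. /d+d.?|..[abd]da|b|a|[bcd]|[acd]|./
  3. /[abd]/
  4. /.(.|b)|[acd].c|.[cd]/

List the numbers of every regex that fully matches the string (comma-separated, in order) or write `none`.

1, 2

1 → match
2 → match
3 → no match
4 → no match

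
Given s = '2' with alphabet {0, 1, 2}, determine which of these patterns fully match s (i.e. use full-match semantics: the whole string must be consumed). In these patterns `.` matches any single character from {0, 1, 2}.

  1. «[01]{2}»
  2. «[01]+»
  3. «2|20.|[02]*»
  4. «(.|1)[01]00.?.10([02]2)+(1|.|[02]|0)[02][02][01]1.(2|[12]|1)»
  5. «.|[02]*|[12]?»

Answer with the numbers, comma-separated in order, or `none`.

1 → no match
2 → no match
3 → match
4 → no match
5 → match

3, 5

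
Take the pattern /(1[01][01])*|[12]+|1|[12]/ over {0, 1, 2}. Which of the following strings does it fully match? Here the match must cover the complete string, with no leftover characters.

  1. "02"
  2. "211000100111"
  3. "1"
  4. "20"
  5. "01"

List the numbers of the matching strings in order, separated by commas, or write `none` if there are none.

1 → no match
2 → no match
3 → match
4 → no match
5 → no match

3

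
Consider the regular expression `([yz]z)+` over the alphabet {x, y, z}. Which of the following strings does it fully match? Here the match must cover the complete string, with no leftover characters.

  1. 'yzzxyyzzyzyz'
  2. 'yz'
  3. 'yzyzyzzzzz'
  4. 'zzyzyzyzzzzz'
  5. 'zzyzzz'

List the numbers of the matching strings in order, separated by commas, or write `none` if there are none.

1 → no match
2 → match
3 → match
4 → match
5 → match

2, 3, 4, 5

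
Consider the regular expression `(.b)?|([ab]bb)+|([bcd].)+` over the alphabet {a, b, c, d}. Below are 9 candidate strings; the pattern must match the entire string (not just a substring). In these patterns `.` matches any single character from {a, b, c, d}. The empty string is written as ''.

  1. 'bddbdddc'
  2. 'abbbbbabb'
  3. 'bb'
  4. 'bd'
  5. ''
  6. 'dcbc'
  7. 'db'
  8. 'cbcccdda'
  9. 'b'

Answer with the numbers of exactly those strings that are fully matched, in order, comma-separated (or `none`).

1, 2, 3, 4, 5, 6, 7, 8

1 → match
2 → match
3 → match
4 → match
5 → match
6 → match
7 → match
8 → match
9 → no match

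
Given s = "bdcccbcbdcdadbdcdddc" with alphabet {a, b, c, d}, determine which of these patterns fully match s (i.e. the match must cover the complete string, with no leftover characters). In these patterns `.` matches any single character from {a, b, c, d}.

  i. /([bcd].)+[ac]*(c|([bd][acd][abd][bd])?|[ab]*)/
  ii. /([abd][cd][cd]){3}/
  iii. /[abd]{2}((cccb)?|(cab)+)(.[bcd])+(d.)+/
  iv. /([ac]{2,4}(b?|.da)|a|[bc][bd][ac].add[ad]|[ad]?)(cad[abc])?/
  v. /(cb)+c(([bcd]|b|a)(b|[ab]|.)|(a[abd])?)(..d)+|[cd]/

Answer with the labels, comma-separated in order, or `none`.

i → match
ii → no match
iii → match
iv → no match
v → no match

i, iii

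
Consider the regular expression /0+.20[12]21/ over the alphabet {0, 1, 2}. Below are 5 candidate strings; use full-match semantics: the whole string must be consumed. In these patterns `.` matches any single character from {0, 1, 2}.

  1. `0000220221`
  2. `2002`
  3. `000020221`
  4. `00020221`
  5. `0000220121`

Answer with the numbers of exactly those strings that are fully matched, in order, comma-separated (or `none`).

1, 3, 4, 5

1 → match
2 → no match — must start with `0`
3 → match
4 → match
5 → match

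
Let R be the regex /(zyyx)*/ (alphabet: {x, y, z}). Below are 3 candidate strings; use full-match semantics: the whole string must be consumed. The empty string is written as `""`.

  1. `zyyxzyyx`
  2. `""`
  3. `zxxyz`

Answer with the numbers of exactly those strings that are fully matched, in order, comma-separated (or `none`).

1, 2

1. `zyyxzyyx` → match
2. `""` → match
3. `zxxyz` → no match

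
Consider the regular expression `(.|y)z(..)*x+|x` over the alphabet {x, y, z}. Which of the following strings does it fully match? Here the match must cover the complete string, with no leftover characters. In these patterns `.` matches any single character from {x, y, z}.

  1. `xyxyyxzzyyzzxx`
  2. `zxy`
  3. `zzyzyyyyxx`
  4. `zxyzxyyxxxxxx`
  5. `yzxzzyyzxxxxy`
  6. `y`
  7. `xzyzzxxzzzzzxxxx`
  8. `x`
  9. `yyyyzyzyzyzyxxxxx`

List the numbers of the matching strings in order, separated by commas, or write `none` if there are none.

3, 7, 8

1 → no match
2. `zxy` → no match — must end with `x`
3. `zzyzyyyyxx` → match
4 → no match
5 → no match — must end with `x`
6. `y` → no match — must end with `x`
7 → match
8. `x` → match
9 → no match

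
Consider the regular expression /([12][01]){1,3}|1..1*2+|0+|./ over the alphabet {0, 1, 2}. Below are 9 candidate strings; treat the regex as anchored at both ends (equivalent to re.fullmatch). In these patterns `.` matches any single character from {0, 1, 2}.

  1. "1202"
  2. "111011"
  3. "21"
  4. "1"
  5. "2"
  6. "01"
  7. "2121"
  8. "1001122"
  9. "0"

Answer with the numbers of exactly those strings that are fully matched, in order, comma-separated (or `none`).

1 → match
2 → match
3 → match
4 → match
5 → match
6 → no match
7 → match
8 → match
9 → match

1, 2, 3, 4, 5, 7, 8, 9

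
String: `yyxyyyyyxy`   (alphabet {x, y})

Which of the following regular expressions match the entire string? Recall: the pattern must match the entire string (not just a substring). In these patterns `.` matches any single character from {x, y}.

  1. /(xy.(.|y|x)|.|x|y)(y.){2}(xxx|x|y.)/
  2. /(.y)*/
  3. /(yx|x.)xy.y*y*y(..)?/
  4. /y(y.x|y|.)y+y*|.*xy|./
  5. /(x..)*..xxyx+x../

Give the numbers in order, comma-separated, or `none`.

2, 4

1 → no match
2 → match
3 → no match
4 → match
5 → no match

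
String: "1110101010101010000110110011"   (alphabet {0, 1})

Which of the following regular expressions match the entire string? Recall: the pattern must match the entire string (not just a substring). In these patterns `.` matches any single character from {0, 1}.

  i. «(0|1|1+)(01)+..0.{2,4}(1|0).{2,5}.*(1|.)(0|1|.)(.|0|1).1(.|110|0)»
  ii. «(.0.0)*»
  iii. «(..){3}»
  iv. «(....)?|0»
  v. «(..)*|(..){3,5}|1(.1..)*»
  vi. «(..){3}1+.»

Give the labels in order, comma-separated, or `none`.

i → match
ii → no match
iii → no match
iv → no match
v → match
vi → no match

i, v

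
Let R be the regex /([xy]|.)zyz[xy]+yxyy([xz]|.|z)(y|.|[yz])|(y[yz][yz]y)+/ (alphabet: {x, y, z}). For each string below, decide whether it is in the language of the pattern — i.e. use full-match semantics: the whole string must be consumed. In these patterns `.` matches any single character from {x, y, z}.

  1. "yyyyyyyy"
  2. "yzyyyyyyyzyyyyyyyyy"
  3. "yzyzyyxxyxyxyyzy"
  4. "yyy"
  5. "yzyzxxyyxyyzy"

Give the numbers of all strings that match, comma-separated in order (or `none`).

1, 3, 5

1 → match
2 → no match
3 → match
4 → no match
5 → match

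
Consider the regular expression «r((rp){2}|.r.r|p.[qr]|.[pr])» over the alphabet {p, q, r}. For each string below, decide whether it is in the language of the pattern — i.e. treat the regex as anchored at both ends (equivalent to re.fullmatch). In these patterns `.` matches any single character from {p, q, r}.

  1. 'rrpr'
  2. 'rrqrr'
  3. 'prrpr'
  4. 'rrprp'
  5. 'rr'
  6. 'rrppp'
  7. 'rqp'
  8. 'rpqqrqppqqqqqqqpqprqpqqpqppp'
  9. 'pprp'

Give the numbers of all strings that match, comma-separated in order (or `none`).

1 → no match
2 → no match
3 → no match — must start with 'r'
4 → match
5 → no match
6 → no match
7 → match
8 → no match
9 → no match — must start with 'r'

4, 7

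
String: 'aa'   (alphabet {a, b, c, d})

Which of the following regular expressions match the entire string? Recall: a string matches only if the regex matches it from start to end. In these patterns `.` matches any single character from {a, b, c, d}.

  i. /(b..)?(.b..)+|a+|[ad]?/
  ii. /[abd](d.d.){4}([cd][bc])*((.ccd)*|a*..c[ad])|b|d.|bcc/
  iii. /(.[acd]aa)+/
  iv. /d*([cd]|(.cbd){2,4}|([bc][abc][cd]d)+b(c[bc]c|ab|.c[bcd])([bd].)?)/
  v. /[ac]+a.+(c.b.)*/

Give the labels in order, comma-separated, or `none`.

i → match
ii → no match
iii → no match
iv → no match
v → no match

i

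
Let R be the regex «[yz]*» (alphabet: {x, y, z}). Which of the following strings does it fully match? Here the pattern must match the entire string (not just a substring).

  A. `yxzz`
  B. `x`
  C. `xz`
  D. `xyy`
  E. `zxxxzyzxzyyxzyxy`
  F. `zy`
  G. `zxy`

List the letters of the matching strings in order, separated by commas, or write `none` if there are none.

F

A. `yxzz` → no match
B. `x` → no match
C. `xz` → no match
D. `xyy` → no match
E → no match
F. `zy` → match
G. `zxy` → no match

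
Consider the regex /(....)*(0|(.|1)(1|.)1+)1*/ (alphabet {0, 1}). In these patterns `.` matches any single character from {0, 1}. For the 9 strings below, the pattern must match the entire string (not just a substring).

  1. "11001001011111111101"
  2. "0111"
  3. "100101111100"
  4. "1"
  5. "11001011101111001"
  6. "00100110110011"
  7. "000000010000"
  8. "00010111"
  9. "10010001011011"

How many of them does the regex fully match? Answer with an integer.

1 → no match
2 → match
3 → no match
4 → no match
5 → no match
6 → no match
7 → no match
8 → match
9 → no match
Total matched: 2

2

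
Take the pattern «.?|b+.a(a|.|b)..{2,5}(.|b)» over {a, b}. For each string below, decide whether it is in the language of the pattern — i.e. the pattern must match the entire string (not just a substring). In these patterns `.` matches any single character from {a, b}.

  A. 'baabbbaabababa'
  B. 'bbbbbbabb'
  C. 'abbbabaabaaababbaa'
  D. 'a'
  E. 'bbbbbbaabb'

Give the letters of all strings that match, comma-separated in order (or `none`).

D

A → no match
B. 'bbbbbbabb' → no match
C → no match
D. 'a' → match
E. 'bbbbbbaabb' → no match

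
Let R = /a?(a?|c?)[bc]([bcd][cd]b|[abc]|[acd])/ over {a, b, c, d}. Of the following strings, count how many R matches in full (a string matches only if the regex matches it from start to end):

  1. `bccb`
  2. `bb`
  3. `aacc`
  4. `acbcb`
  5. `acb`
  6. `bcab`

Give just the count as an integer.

5

1 → match
2 → match
3 → match
4 → match
5 → match
6 → no match
Total matched: 5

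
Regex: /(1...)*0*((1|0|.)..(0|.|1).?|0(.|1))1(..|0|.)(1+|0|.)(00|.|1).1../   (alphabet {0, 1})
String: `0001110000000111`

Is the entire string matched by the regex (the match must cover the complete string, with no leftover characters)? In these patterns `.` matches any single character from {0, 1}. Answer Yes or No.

No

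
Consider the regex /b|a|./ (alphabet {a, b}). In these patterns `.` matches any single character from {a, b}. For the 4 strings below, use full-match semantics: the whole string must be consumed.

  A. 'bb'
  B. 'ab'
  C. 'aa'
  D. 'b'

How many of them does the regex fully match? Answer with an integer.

A → no match
B → no match
C → no match
D → match
Total matched: 1

1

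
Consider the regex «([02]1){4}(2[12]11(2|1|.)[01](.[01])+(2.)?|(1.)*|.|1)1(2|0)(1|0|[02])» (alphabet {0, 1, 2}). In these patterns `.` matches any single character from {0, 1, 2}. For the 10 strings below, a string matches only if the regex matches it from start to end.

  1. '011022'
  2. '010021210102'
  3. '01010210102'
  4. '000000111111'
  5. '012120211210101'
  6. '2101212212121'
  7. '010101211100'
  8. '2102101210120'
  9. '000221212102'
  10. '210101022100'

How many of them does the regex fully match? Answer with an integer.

1 → no match
2 → no match
3 → no match
4 → no match
5 → no match
6 → no match
7 → match
8 → no match
9 → no match
10 → no match
Total matched: 1

1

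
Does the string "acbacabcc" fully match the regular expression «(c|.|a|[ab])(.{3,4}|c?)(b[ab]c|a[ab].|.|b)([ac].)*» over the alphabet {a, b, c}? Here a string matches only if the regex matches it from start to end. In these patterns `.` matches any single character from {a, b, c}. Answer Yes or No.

Yes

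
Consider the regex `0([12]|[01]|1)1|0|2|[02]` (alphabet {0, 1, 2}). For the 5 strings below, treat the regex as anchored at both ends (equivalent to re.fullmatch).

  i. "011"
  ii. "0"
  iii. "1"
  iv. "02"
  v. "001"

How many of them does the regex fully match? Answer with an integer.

3

i. "011" → match
ii. "0" → match
iii. "1" → no match
iv. "02" → no match
v. "001" → match
Total matched: 3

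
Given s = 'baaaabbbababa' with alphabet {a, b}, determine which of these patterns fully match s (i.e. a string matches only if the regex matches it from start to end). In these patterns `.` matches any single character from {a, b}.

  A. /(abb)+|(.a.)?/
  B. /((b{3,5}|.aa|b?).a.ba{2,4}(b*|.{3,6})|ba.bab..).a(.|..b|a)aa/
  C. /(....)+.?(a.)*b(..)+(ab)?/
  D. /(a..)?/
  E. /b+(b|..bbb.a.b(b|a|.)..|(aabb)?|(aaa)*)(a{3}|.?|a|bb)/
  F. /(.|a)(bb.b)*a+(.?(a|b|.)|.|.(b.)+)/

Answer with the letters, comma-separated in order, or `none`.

A → no match
B → no match — must end with 'aa'
C → match
D → no match
E → no match
F → match

C, F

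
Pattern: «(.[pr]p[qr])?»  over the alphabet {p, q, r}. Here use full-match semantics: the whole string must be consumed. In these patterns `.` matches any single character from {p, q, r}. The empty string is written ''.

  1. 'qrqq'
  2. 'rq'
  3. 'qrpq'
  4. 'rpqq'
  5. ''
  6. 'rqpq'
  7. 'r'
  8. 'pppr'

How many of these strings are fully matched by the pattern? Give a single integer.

3

1 → no match
2 → no match
3 → match
4 → no match
5 → match
6 → no match
7 → no match
8 → match
Total matched: 3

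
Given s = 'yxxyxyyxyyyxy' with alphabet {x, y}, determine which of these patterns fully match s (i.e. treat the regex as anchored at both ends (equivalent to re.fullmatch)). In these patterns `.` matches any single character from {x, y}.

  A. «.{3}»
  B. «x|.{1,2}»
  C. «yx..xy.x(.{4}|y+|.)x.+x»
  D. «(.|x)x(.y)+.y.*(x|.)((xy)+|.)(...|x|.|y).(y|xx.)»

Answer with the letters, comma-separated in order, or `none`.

D

A → no match
B → no match
C → no match — must end with 'x'
D → match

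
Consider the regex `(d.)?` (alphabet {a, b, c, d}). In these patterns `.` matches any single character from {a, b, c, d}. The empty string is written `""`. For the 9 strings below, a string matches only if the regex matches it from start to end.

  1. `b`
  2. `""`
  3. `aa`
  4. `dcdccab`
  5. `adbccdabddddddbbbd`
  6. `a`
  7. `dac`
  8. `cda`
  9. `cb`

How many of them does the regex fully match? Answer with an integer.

1 → no match
2 → match
3 → no match
4 → no match
5 → no match
6 → no match
7 → no match
8 → no match
9 → no match
Total matched: 1

1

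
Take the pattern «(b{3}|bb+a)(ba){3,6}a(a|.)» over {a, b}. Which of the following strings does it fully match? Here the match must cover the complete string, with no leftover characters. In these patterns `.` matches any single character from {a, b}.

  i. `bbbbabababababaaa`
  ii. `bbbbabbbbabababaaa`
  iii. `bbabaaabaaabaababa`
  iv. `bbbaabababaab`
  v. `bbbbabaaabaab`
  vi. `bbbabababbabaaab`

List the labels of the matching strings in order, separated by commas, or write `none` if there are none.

i

i → match
ii → no match
iii → no match
iv → no match
v → no match
vi → no match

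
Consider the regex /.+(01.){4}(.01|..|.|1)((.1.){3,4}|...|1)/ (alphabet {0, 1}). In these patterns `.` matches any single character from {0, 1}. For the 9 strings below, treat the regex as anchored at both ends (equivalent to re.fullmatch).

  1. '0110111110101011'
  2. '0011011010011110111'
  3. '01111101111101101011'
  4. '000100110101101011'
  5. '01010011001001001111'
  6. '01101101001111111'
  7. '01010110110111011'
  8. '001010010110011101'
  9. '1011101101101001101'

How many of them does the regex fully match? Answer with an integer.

1

1 → no match
2 → no match
3 → no match
4 → no match
5 → no match
6 → no match
7 → no match
8 → no match
9 → match
Total matched: 1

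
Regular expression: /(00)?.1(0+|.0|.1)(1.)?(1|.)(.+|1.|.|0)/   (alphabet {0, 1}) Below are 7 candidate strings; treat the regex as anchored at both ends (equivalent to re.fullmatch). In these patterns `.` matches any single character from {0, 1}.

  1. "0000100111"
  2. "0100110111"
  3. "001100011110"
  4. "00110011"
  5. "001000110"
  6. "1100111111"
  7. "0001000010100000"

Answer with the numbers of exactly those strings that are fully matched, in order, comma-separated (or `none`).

2, 3, 4, 6, 7

1 → no match
2 → match
3 → match
4 → match
5 → no match
6 → match
7 → match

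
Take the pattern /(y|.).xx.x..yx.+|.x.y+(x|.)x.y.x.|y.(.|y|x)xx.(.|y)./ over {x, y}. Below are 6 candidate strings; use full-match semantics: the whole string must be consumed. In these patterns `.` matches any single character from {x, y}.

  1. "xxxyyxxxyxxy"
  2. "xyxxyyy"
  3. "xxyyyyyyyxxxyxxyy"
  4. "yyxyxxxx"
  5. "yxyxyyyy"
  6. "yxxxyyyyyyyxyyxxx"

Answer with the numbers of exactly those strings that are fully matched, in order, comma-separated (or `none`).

1 → match
2 → no match
3 → no match
4 → no match
5 → no match
6 → no match

1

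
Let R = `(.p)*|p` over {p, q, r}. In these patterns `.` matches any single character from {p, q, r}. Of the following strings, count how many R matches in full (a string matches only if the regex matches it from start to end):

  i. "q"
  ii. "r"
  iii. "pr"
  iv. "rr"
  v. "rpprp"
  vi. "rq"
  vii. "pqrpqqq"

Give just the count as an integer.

i → no match
ii → no match
iii → no match
iv → no match
v → no match
vi → no match
vii → no match
Total matched: 0

0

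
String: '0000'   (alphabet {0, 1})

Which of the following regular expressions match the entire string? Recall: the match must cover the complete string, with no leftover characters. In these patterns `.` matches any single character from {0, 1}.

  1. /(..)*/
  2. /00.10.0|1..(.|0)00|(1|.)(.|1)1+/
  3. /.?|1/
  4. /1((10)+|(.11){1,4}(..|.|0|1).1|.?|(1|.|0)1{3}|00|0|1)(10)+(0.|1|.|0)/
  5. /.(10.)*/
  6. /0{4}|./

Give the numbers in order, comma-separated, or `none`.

1, 6

1 → match
2 → no match
3 → no match
4 → no match — must start with '1'
5 → no match
6 → match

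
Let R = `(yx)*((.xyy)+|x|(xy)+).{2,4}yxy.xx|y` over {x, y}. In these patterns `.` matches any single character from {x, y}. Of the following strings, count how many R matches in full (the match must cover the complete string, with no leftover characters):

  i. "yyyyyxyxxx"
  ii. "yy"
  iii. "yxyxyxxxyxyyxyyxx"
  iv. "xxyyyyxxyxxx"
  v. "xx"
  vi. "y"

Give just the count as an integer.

2

i. "yyyyyxyxxx" → no match
ii. "yy" → no match
iii → match
iv. "xxyyyyxxyxxx" → no match
v. "xx" → no match
vi. "y" → match
Total matched: 2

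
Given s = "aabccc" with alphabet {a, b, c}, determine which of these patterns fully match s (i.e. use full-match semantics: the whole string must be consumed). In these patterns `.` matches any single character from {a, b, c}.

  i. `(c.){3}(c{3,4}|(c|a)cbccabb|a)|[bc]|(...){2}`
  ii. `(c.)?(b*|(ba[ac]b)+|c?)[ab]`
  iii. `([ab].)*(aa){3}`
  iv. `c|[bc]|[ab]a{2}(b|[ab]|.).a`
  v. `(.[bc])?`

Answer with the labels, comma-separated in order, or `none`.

i

i → match
ii → no match
iii → no match — must end with "aa"
iv → no match
v → no match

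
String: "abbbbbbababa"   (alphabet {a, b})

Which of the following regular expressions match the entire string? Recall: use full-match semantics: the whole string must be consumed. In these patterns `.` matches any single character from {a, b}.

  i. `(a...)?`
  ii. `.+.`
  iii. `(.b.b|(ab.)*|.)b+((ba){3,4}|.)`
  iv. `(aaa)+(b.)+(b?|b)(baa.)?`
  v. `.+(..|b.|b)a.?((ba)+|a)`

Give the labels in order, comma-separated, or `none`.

ii, iii, v

i → no match
ii → match
iii → match
iv → no match — must start with "aaa"
v → match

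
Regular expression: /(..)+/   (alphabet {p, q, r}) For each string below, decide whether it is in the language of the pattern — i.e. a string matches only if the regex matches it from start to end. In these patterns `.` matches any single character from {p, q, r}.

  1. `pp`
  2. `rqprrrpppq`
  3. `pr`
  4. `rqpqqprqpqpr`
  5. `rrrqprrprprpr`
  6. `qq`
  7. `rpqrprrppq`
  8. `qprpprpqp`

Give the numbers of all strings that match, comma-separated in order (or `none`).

1. `pp` → match
2. `rqprrrpppq` → match
3. `pr` → match
4. `rqpqqprqpqpr` → match
5 → no match
6. `qq` → match
7. `rpqrprrppq` → match
8. `qprpprpqp` → no match

1, 2, 3, 4, 6, 7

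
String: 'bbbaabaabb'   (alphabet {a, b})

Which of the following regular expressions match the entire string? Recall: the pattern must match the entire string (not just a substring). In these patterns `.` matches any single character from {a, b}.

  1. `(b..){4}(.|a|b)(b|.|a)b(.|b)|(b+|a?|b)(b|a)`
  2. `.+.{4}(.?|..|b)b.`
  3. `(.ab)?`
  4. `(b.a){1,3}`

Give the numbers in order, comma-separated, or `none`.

2

1 → no match
2 → match
3 → no match
4 → no match — must end with 'a'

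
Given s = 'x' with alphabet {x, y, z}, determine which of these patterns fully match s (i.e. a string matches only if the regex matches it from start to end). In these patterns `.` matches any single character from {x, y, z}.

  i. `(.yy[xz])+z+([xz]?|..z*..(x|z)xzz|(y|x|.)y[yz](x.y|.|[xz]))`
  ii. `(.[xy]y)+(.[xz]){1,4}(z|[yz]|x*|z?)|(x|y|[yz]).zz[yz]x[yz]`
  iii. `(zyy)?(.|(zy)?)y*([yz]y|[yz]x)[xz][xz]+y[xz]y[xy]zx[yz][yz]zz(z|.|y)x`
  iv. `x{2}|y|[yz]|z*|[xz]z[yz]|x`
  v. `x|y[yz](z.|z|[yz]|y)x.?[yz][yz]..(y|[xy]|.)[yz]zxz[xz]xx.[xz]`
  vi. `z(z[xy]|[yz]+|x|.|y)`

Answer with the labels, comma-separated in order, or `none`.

iv, v

i → no match
ii → no match
iii → no match
iv → match
v → match
vi → no match — must start with 'z'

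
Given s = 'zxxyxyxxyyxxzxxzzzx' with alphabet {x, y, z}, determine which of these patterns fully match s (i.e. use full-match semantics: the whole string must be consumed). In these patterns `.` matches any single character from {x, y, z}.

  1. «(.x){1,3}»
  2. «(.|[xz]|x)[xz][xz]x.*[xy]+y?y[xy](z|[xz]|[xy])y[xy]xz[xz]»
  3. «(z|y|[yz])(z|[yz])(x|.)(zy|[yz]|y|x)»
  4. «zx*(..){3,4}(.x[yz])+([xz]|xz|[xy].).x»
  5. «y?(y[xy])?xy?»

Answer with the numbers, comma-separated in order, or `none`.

4

1 → no match
2 → no match
3 → no match
4 → match
5 → no match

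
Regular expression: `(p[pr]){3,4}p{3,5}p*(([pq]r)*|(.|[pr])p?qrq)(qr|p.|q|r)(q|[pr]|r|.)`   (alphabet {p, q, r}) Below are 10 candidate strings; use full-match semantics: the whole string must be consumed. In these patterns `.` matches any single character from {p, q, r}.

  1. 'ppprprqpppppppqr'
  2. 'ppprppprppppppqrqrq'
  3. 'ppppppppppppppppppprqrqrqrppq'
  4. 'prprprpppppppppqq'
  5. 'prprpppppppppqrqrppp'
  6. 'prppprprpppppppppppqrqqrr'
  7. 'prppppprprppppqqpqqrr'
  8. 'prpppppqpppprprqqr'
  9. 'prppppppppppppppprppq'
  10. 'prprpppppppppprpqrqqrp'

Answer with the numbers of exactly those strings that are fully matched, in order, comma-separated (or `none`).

1 → no match
2 → match
3 → match
4 → match
5 → match
6 → match
7 → no match
8 → no match
9 → match
10 → match

2, 3, 4, 5, 6, 9, 10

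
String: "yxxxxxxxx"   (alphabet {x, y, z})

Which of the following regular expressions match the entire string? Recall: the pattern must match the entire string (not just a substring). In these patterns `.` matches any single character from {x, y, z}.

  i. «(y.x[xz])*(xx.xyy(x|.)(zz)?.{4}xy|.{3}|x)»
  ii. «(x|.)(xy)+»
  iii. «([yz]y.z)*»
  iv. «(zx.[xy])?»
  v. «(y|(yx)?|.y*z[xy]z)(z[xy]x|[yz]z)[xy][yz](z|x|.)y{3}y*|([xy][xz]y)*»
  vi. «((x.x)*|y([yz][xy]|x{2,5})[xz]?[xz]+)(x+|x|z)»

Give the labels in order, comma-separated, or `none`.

vi

i → no match
ii → no match — must end with "xy"
iii → no match
iv → no match
v → no match
vi → match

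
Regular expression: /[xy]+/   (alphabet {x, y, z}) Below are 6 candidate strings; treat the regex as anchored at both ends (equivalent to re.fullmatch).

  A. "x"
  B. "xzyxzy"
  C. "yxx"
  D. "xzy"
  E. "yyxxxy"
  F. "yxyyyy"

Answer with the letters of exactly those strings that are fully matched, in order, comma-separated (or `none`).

A, C, E, F

A → match
B → no match
C → match
D → no match
E → match
F → match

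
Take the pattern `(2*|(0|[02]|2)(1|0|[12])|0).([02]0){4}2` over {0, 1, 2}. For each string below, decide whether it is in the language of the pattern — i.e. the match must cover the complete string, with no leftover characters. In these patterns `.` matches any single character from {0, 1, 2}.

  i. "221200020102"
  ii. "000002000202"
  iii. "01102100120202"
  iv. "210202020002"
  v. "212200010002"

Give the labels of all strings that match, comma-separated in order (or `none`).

ii, iv

i. "221200020102" → no match
ii. "000002000202" → match
iii → no match
iv. "210202020002" → match
v. "212200010002" → no match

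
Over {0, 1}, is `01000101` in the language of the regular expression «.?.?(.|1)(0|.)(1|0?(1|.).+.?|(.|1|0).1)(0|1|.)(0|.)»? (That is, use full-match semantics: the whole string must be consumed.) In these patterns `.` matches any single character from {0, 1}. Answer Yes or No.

Yes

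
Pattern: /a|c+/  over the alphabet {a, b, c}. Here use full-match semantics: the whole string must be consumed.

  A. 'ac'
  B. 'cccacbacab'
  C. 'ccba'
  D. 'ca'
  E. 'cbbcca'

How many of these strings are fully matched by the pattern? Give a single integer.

0

A → no match
B → no match
C → no match
D → no match
E → no match
Total matched: 0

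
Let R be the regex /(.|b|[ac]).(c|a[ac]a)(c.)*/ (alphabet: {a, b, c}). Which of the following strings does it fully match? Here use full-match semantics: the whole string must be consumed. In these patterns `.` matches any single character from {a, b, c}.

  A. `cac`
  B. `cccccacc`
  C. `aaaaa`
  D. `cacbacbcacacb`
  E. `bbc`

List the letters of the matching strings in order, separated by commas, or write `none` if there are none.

A, C, E

A → match
B → no match
C → match
D → no match
E → match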